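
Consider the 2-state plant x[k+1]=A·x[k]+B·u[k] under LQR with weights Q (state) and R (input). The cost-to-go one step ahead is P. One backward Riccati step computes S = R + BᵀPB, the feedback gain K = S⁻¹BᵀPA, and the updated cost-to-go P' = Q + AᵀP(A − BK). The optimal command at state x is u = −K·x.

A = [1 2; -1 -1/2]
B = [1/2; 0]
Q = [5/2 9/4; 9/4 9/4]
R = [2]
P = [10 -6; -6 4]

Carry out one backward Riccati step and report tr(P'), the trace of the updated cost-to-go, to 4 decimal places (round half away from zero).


40.1389

BᵀP = [5.0000 -3.0000]
S = R + BᵀPB = [2] + [2.5000] = [4.5000]
BᵀPA = [8.0000 11.5000]
K = S⁻¹·BᵀPA = [1.7778 2.5556]
A−BK = [0.1111 0.7222; -1.0000 -0.5000]
AᵀP(A−BK) = [11.7778 16.5556; 16.5556 23.6111]
P' = Q + AᵀP(A−BK) = [14.2778 18.8056; 18.8056 25.8611]
tr(P') = 40.1389


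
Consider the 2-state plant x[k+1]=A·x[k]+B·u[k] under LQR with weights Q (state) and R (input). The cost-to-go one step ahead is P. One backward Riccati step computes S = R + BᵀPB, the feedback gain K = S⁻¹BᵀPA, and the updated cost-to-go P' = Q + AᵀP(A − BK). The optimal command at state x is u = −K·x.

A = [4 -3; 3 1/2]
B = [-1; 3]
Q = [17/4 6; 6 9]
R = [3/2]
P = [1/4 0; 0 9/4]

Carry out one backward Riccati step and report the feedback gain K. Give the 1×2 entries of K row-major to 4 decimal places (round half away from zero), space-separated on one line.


0.8750 0.1875

BᵀP = [-0.2500 6.7500]
S = R + BᵀPB = [3/2] + [20.5000] = [22.0000]
BᵀPA = [19.2500 4.1250]
K = S⁻¹·BᵀPA = [0.8750 0.1875]
A−BK = [4.8750 -2.8125; 0.3750 -0.0625]
AᵀP(A−BK) = [7.4063 -3.2344; -3.2344 2.0391]
P' = Q + AᵀP(A−BK) = [11.6563 2.7656; 2.7656 11.0391]
tr(P') = 22.6953


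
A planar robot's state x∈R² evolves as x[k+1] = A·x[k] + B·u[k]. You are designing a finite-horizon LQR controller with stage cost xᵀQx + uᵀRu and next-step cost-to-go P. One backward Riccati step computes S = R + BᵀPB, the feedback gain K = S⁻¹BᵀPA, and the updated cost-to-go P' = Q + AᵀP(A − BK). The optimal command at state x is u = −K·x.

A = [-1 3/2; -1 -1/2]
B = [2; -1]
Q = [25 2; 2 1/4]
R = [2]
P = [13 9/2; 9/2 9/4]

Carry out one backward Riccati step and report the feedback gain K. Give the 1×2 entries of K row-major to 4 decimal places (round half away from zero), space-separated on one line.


-0.7386 0.7549

BᵀP = [21.5000 6.7500]
S = R + BᵀPB = [2] + [36.2500] = [38.2500]
BᵀPA = [-28.2500 28.8750]
K = S⁻¹·BᵀPA = [-0.7386 0.7549]
A−BK = [0.4771 -0.0098; -1.7386 0.2549]
AᵀP(A−BK) = [3.3856 -1.5490; -1.5490 1.2647]
P' = Q + AᵀP(A−BK) = [28.3856 0.4510; 0.4510 1.5147]
tr(P') = 29.9003


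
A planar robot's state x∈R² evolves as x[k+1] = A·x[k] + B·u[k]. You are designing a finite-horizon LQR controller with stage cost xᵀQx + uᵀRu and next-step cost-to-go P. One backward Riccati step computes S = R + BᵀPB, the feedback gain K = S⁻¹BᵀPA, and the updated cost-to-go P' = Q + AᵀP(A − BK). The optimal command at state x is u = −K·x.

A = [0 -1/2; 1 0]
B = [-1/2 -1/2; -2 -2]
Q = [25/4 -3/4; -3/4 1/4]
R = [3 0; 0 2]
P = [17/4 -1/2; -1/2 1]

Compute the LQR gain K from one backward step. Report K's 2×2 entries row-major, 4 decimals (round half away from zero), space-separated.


-0.1330 0.0428 -0.1995 0.0641

BᵀP = [-1.1250 -1.7500; -1.1250 -1.7500]
S = R + BᵀPB = [3 0; 0 2] + [4.0625 4.0625; 4.0625 4.0625] = [7.0625 4.0625; 4.0625 6.0625]
BᵀPA = [-1.7500 0.5625; -1.7500 0.5625]
K = S⁻¹·BᵀPA = [-0.1330 0.0428; -0.1995 0.0641]
A−BK = [-0.1663 -0.4466; 0.3349 0.2138]
AᵀP(A−BK) = [0.4181 0.4371; 0.4371 1.0024]
P' = Q + AᵀP(A−BK) = [6.6681 -0.3129; -0.3129 1.2524]
tr(P') = 7.9204


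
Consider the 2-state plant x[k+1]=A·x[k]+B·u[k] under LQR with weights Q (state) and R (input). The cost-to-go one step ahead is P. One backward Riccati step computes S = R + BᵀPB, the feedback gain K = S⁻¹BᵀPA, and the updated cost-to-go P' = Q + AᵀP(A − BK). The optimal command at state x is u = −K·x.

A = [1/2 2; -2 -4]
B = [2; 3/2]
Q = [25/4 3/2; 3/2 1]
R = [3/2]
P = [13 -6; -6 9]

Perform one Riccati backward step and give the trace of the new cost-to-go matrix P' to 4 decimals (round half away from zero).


BᵀP = [17.0000 1.5000]
S = R + BᵀPB = [3/2] + [36.2500] = [37.7500]
BᵀPA = [5.5000 28.0000]
K = S⁻¹·BᵀPA = [0.1457 0.7417]
A−BK = [0.2086 0.5166; -2.2185 -5.1126]
AᵀP(A−BK) = [50.4487 116.9205; 116.9205 271.2318]
P' = Q + AᵀP(A−BK) = [56.6987 118.4205; 118.4205 272.2318]
tr(P') = 328.9305

328.9305


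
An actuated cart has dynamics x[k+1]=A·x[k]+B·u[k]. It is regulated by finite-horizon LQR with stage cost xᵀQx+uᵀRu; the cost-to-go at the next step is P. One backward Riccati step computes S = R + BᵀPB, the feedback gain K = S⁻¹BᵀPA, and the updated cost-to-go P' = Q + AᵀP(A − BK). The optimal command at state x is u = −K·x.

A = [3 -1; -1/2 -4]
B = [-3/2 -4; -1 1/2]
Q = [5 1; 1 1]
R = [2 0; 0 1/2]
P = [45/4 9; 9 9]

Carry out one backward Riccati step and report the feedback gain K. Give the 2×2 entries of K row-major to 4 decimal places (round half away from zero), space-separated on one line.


BᵀP = [-25.8750 -22.5000; -40.5000 -31.5000]
S = R + BᵀPB = [2 0; 0 1/2] + [61.3125 92.2500; 92.2500 146.2500] = [63.3125 92.2500; 92.2500 146.7500]
BᵀPA = [-66.3750 115.8750; -105.7500 166.5000]
K = S⁻¹·BᵀPA = [0.0191 2.1062; -0.7326 -0.1894]
A−BK = [0.0982 1.4016; -0.1146 -1.7991]
AᵀP(A−BK) = [0.2932 0.5182; 0.5182 14.7322]
P' = Q + AᵀP(A−BK) = [5.2932 1.5182; 1.5182 15.7322]
tr(P') = 21.0254

0.0191 2.1062 -0.7326 -0.1894


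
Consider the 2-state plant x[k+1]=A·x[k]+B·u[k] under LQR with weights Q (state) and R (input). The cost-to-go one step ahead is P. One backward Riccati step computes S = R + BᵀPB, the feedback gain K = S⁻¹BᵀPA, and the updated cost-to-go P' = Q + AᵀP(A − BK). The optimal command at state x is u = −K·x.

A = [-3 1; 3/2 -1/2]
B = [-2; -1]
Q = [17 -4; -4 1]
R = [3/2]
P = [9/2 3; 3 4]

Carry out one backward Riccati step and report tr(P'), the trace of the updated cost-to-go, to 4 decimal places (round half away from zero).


29.1972

BᵀP = [-12.0000 -10.0000]
S = R + BᵀPB = [3/2] + [34.0000] = [35.5000]
BᵀPA = [21.0000 -7.0000]
K = S⁻¹·BᵀPA = [0.5915 -0.1972]
A−BK = [-1.8169 0.6056; 2.0915 -0.6972]
AᵀP(A−BK) = [10.0775 -3.3592; -3.3592 1.1197]
P' = Q + AᵀP(A−BK) = [27.0775 -7.3592; -7.3592 2.1197]
tr(P') = 29.1972


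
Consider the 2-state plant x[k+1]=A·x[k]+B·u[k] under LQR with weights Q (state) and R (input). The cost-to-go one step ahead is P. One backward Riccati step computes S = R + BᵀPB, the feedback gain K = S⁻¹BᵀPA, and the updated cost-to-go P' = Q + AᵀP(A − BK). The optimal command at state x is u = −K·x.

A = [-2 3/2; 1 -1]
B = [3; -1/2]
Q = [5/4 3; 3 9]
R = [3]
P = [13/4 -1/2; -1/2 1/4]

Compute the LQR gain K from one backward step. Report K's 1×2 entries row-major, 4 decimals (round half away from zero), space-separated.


BᵀP = [10.0000 -1.6250]
S = R + BᵀPB = [3] + [30.8125] = [33.8125]
BᵀPA = [-21.6250 16.6250]
K = S⁻¹·BᵀPA = [-0.6396 0.4917]
A−BK = [-0.0813 0.0250; 0.6802 -0.7542]
AᵀP(A−BK) = [1.4196 -1.1174; -1.1174 0.8883]
P' = Q + AᵀP(A−BK) = [2.6696 1.8826; 1.8826 9.8883]
tr(P') = 12.5579

-0.6396 0.4917


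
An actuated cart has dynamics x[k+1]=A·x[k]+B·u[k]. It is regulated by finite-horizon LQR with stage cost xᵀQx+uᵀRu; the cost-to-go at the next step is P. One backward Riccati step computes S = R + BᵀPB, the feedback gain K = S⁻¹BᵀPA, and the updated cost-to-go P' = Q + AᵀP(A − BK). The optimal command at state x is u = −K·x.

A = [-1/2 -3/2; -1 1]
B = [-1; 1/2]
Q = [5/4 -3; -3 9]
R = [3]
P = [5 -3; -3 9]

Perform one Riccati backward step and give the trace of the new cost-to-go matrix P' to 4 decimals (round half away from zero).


BᵀP = [-6.5000 7.5000]
S = R + BᵀPB = [3] + [10.2500] = [13.2500]
BᵀPA = [-4.2500 17.2500]
K = S⁻¹·BᵀPA = [-0.3208 1.3019]
A−BK = [-0.8208 -0.1981; -0.8396 0.3491]
AᵀP(A−BK) = [5.8868 -2.7170; -2.7170 6.7925]
P' = Q + AᵀP(A−BK) = [7.1368 -5.7170; -5.7170 15.7925]
tr(P') = 22.9292

22.9292


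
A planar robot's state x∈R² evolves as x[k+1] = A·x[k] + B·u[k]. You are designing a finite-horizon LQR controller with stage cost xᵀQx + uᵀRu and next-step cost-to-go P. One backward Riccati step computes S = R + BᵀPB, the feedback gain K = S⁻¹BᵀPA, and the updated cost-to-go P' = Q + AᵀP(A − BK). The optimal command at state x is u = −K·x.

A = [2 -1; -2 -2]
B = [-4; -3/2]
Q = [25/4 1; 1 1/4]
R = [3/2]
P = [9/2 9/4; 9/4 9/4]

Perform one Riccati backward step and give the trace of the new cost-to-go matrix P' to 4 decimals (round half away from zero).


BᵀP = [-21.3750 -12.3750]
S = R + BᵀPB = [3/2] + [104.0625] = [105.5625]
BᵀPA = [-18.0000 46.1250]
K = S⁻¹·BᵀPA = [-0.1705 0.4369]
A−BK = [1.3179 0.7478; -2.2558 -1.3446]
AᵀP(A−BK) = [5.9307 3.3650; 3.3650 2.3459]
P' = Q + AᵀP(A−BK) = [12.1807 4.3650; 4.3650 2.5959]
tr(P') = 14.7766

14.7766


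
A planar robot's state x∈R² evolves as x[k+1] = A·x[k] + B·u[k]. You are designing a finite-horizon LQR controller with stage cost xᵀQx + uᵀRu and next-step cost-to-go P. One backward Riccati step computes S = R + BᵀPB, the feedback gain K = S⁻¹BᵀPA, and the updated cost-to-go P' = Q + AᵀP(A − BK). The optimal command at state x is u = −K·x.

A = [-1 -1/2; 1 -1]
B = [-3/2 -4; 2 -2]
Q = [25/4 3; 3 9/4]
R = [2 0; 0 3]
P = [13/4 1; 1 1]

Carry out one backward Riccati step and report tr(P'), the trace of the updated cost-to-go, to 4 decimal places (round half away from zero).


9.1316

BᵀP = [-2.8750 0.5000; -15.0000 -6.0000]
S = R + BᵀPB = [2 0; 0 3] + [5.3125 10.5000; 10.5000 72.0000] = [7.3125 10.5000; 10.5000 75.0000]
BᵀPA = [3.3750 0.9375; 9.0000 13.5000]
K = S⁻¹·BᵀPA = [0.3620 -0.1630; 0.0693 0.2028]
A−BK = [-0.1797 0.0668; 0.4146 -0.2683]
AᵀP(A−BK) = [0.4044 -0.1502; -0.1502 0.2272]
P' = Q + AᵀP(A−BK) = [6.6544 2.8498; 2.8498 2.4772]
tr(P') = 9.1316


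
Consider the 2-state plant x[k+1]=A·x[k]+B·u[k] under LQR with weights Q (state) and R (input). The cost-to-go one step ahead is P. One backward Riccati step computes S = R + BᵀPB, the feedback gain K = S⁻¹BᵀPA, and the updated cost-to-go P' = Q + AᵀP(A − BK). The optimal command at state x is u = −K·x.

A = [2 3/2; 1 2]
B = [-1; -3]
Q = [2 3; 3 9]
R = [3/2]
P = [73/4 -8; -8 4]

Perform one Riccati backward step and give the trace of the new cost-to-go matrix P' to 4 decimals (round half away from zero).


BᵀP = [5.7500 -4.0000]
S = R + BᵀPB = [3/2] + [6.2500] = [7.7500]
BᵀPA = [7.5000 0.6250]
K = S⁻¹·BᵀPA = [0.9677 0.0806]
A−BK = [2.9677 1.5806; 3.9032 2.2419]
AᵀP(A−BK) = [37.7419 18.1452; 18.1452 9.0121]
P' = Q + AᵀP(A−BK) = [39.7419 21.1452; 21.1452 18.0121]
tr(P') = 57.7540

57.7540


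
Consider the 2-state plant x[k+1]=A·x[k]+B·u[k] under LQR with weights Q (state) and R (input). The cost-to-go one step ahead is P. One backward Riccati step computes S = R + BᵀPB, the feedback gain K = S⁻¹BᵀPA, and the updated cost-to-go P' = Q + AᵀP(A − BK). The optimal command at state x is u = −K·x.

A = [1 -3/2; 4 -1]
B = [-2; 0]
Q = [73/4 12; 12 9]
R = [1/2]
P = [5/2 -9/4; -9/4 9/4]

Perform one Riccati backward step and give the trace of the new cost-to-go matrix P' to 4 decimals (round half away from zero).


BᵀP = [-5.0000 4.5000]
S = R + BᵀPB = [1/2] + [10.0000] = [10.5000]
BᵀPA = [13.0000 3.0000]
K = S⁻¹·BᵀPA = [1.2381 0.2857]
A−BK = [3.4762 -0.9286; 4.0000 -1.0000]
AᵀP(A−BK) = [4.4048 -0.7143; -0.7143 0.2679]
P' = Q + AᵀP(A−BK) = [22.6548 11.2857; 11.2857 9.2679]
tr(P') = 31.9226

31.9226


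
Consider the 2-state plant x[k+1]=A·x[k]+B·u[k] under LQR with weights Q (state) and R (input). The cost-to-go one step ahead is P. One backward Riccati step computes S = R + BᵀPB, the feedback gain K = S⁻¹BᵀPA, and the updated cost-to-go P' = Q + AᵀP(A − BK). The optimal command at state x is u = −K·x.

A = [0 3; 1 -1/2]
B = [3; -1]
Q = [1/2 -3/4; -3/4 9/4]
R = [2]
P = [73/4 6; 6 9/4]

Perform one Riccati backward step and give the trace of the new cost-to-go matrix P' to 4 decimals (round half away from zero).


5.4298

BᵀP = [48.7500 15.7500]
S = R + BᵀPB = [2] + [130.5000] = [132.5000]
BᵀPA = [15.7500 138.3750]
K = S⁻¹·BᵀPA = [0.1189 1.0443]
A−BK = [-0.3566 -0.1330; 1.1189 0.5443]
AᵀP(A−BK) = [0.3778 0.4267; 0.4267 2.3020]
P' = Q + AᵀP(A−BK) = [0.8778 -0.3233; -0.3233 4.5520]
tr(P') = 5.4298


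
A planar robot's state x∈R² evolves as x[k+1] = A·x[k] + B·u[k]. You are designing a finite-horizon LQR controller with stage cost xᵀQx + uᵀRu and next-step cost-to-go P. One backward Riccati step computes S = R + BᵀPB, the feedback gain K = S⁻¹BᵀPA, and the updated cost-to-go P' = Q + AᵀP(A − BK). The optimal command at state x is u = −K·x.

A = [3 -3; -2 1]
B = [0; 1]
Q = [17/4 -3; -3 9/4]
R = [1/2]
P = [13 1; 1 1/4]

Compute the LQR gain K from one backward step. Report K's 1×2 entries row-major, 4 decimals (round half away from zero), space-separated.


BᵀP = [1.0000 0.2500]
S = R + BᵀPB = [1/2] + [0.2500] = [0.7500]
BᵀPA = [2.5000 -2.7500]
K = S⁻¹·BᵀPA = [3.3333 -3.6667]
A−BK = [3.0000 -3.0000; -5.3333 4.6667]
AᵀP(A−BK) = [97.6667 -99.3333; -99.3333 101.1667]
P' = Q + AᵀP(A−BK) = [101.9167 -102.3333; -102.3333 103.4167]
tr(P') = 205.3333

3.3333 -3.6667


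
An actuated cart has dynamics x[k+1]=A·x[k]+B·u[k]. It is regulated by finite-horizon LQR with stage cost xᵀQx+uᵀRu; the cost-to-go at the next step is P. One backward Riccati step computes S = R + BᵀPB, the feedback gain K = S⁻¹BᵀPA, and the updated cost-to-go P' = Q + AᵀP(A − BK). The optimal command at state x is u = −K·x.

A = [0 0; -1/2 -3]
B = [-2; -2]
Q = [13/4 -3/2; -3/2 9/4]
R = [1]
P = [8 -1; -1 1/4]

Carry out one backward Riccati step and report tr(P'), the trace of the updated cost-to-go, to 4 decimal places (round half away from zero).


7.0120

BᵀP = [-14.0000 1.5000]
S = R + BᵀPB = [1] + [25.0000] = [26.0000]
BᵀPA = [-0.7500 -4.5000]
K = S⁻¹·BᵀPA = [-0.0288 -0.1731]
A−BK = [-0.0577 -0.3462; -0.5577 -3.3462]
AᵀP(A−BK) = [0.0409 0.2452; 0.2452 1.4712]
P' = Q + AᵀP(A−BK) = [3.2909 -1.2548; -1.2548 3.7212]
tr(P') = 7.0120


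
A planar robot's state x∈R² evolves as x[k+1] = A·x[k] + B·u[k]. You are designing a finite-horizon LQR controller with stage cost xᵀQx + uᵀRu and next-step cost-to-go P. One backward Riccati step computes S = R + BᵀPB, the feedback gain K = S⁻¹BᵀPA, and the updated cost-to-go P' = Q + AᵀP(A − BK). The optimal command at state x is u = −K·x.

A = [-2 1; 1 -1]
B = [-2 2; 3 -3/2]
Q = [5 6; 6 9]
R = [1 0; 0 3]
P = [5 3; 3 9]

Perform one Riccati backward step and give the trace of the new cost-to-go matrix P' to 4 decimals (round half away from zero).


BᵀP = [-1.0000 21.0000; 5.5000 -7.5000]
S = R + BᵀPB = [1 0; 0 3] + [65.0000 -33.5000; -33.5000 22.2500] = [66.0000 -33.5000; -33.5000 25.2500]
BᵀPA = [23.0000 -22.0000; -18.5000 13.0000]
K = S⁻¹·BᵀPA = [-0.0717 -0.2205; -0.8277 0.2223]
A−BK = [-0.4878 0.1144; -0.0266 -0.0051]
AᵀP(A−BK) = [3.3349 -0.8158; -0.8158 0.2591]
P' = Q + AᵀP(A−BK) = [8.3349 5.1842; 5.1842 9.2591]
tr(P') = 17.5939

17.5939


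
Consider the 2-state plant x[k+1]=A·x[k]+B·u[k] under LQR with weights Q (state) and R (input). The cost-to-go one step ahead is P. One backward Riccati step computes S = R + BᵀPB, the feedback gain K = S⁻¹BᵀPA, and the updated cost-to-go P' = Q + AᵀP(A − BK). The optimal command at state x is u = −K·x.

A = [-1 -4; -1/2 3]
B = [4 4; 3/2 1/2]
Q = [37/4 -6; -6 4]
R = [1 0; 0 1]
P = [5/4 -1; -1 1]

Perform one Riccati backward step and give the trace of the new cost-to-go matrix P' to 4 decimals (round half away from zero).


BᵀP = [3.5000 -2.5000; 4.5000 -3.5000]
S = R + BᵀPB = [1 0; 0 1] + [10.2500 12.7500; 12.7500 16.2500] = [11.2500 12.7500; 12.7500 17.2500]
BᵀPA = [-2.2500 -21.5000; -2.7500 -28.5000]
K = S⁻¹·BᵀPA = [-0.1190 -0.2381; -0.0714 -1.4762]
A−BK = [-0.2381 2.8571; -0.2857 4.0952]
AᵀP(A−BK) = [0.0357 -0.0952; -0.0952 5.8095]
P' = Q + AᵀP(A−BK) = [9.2857 -6.0952; -6.0952 9.8095]
tr(P') = 19.0952

19.0952


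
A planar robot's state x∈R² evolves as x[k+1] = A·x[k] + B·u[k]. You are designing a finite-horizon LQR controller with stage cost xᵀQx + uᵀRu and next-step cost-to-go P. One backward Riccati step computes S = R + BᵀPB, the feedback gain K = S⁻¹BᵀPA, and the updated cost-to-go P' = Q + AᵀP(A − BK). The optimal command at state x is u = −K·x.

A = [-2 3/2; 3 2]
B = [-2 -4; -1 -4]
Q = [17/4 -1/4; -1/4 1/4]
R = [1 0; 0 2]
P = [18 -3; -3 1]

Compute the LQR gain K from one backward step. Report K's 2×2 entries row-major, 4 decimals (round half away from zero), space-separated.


BᵀP = [-33.0000 5.0000; -60.0000 8.0000]
S = R + BᵀPB = [1 0; 0 2] + [61.0000 112.0000; 112.0000 208.0000] = [62.0000 112.0000; 112.0000 210.0000]
BᵀPA = [81.0000 -39.5000; 144.0000 -74.0000]
K = S⁻¹·BᵀPA = [1.8529 -0.0147; -0.3025 -0.3445]
A−BK = [0.4958 0.0924; 3.6429 0.6071]
AᵀP(A−BK) = [10.4748 1.3046; 1.3046 0.4233]
P' = Q + AᵀP(A−BK) = [14.7248 1.0546; 1.0546 0.6733]
tr(P') = 15.3981

1.8529 -0.0147 -0.3025 -0.3445


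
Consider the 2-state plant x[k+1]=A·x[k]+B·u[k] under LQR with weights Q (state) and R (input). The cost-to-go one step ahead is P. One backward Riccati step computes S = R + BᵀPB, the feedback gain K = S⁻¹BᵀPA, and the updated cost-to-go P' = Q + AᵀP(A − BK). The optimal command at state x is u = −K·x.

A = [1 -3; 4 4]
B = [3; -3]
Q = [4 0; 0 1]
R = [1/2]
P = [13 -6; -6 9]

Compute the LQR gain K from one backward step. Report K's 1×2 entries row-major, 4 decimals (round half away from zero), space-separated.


BᵀP = [57.0000 -45.0000]
S = R + BᵀPB = [1/2] + [306.0000] = [306.5000]
BᵀPA = [-123.0000 -351.0000]
K = S⁻¹·BᵀPA = [-0.4013 -1.1452]
A−BK = [2.2039 0.4356; 2.7961 0.5644]
AᵀP(A−BK) = [59.6395 12.1419; 12.1419 3.0392]
P' = Q + AᵀP(A−BK) = [63.6395 12.1419; 12.1419 4.0392]
tr(P') = 67.6786

-0.4013 -1.1452


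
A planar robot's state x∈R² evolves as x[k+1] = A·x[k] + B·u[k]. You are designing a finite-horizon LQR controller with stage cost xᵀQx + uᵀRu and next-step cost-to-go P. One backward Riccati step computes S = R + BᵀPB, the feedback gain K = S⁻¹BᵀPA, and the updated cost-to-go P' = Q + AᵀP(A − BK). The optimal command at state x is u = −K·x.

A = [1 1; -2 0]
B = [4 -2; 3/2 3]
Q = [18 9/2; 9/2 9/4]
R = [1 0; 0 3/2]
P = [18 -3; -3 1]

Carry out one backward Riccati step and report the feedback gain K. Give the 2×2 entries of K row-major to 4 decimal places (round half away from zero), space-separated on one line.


BᵀP = [67.5000 -10.5000; -45.0000 9.0000]
S = R + BᵀPB = [1 0; 0 3/2] + [254.2500 -166.5000; -166.5000 117.0000] = [255.2500 -166.5000; -166.5000 118.5000]
BᵀPA = [88.5000 67.5000; -63.0000 -45.0000]
K = S⁻¹·BᵀPA = [-0.0009 0.2005; -0.5329 -0.0980]
A−BK = [-0.0622 0.0019; -0.4000 -0.0067]
AᵀP(A−BK) = [0.5063 0.0798; 0.0798 0.0548]
P' = Q + AᵀP(A−BK) = [18.5063 4.5798; 4.5798 2.3048]
tr(P') = 20.8111

-0.0009 0.2005 -0.5329 -0.0980


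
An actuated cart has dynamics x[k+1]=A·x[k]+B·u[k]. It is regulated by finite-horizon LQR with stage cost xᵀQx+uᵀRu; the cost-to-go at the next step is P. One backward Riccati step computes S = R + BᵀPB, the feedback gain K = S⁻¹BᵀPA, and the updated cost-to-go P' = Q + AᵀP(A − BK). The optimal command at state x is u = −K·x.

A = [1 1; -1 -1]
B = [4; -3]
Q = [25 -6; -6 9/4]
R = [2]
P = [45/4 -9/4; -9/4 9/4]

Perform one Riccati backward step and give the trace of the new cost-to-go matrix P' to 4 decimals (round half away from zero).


27.6890

BᵀP = [51.7500 -15.7500]
S = R + BᵀPB = [2] + [254.2500] = [256.2500]
BᵀPA = [67.5000 67.5000]
K = S⁻¹·BᵀPA = [0.2634 0.2634]
A−BK = [-0.0537 -0.0537; -0.2098 -0.2098]
AᵀP(A−BK) = [0.2195 0.2195; 0.2195 0.2195]
P' = Q + AᵀP(A−BK) = [25.2195 -5.7805; -5.7805 2.4695]
tr(P') = 27.6890


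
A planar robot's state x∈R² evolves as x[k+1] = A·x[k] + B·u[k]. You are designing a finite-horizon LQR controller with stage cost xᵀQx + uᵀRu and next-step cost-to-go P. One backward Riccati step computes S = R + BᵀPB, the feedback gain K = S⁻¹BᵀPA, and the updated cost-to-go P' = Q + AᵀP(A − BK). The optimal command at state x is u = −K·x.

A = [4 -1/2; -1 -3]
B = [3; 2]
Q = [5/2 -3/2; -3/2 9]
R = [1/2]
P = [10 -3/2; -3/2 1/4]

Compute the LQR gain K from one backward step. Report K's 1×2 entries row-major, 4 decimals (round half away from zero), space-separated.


1.5238 -0.0204

BᵀP = [27.0000 -4.0000]
S = R + BᵀPB = [1/2] + [73.0000] = [73.5000]
BᵀPA = [112.0000 -1.5000]
K = S⁻¹·BᵀPA = [1.5238 -0.0204]
A−BK = [-0.5714 -0.4388; -4.0476 -2.9592]
AᵀP(A−BK) = [1.5833 0.2857; 0.2857 0.2194]
P' = Q + AᵀP(A−BK) = [4.0833 -1.2143; -1.2143 9.2194]
tr(P') = 13.3027


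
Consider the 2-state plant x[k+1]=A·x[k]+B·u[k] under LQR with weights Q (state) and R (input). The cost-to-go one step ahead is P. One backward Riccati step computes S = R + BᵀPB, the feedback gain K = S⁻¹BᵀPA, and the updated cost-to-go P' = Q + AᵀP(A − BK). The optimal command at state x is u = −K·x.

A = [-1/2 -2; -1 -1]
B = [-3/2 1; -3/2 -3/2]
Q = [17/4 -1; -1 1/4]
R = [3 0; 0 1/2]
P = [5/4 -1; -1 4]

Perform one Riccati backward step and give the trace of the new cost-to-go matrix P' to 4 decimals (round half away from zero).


6.9402

BᵀP = [-0.3750 -4.5000; 2.7500 -7.0000]
S = R + BᵀPB = [3 0; 0 1/2] + [7.3125 6.3750; 6.3750 13.2500] = [10.3125 6.3750; 6.3750 13.7500]
BᵀPA = [4.6875 5.2500; 5.6250 1.5000]
K = S⁻¹·BᵀPA = [0.2827 0.6191; 0.2780 -0.1779]
A−BK = [-0.3540 -0.8934; -0.1589 -0.3383]
AᵀP(A−BK) = [0.4235 0.8489; 0.8489 2.0167]
P' = Q + AᵀP(A−BK) = [4.6735 -0.1511; -0.1511 2.2667]
tr(P') = 6.9402


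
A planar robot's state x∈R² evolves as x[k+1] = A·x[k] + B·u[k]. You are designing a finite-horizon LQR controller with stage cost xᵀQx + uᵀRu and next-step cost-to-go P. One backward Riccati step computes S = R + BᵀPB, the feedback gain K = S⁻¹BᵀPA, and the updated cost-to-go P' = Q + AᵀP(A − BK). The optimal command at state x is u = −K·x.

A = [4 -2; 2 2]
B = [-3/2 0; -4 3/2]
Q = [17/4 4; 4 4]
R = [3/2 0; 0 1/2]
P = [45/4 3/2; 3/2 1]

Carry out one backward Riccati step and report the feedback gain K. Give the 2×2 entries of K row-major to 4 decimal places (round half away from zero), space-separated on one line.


BᵀP = [-22.8750 -6.2500; 2.2500 1.5000]
S = R + BᵀPB = [3/2 0; 0 1/2] + [59.3125 -9.3750; -9.3750 2.2500] = [60.8125 -9.3750; -9.3750 2.7500]
BᵀPA = [-104.0000 33.2500; 12.0000 -1.5000]
K = S⁻¹·BᵀPA = [-2.1867 0.9752; -3.0910 2.7790]
A−BK = [0.7200 -0.5372; -2.1103 1.7322]
AᵀP(A−BK) = [17.6763 -11.9291; -11.9291 8.7436]
P' = Q + AᵀP(A−BK) = [21.9263 -7.9291; -7.9291 12.7436]
tr(P') = 34.6699

-2.1867 0.9752 -3.0910 2.7790


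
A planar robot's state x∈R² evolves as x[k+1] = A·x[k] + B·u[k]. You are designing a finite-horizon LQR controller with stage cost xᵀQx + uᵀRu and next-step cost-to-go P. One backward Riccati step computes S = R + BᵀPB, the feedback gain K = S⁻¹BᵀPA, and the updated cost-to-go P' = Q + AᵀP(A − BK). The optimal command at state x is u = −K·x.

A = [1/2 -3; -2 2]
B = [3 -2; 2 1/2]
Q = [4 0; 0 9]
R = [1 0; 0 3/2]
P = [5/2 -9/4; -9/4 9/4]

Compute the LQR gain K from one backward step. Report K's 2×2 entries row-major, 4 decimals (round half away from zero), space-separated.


BᵀP = [3.0000 -2.2500; -6.1250 5.6250]
S = R + BᵀPB = [1 0; 0 3/2] + [4.5000 -7.1250; -7.1250 15.0625] = [5.5000 -7.1250; -7.1250 16.5625]
BᵀPA = [6.0000 -13.5000; -14.3125 29.6250]
K = S⁻¹·BᵀPA = [-0.0645 -0.3103; -0.8919 1.6552]
A−BK = [-1.0903 1.2414; -1.4250 1.7931]
AᵀP(A−BK) = [1.7467 -2.9483; -2.9483 5.2759]
P' = Q + AᵀP(A−BK) = [5.7467 -2.9483; -2.9483 14.2759]
tr(P') = 20.0226

-0.0645 -0.3103 -0.8919 1.6552


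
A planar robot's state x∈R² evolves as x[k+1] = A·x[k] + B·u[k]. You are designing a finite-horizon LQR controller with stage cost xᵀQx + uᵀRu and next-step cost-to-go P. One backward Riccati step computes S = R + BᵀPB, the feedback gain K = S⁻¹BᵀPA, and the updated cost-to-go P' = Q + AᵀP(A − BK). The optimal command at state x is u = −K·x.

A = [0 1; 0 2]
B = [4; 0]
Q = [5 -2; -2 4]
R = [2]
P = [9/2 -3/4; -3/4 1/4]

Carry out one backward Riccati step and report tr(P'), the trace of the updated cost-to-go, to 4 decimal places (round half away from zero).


BᵀP = [18.0000 -3.0000]
S = R + BᵀPB = [2] + [72.0000] = [74.0000]
BᵀPA = [0.0000 12.0000]
K = S⁻¹·BᵀPA = [0.0000 0.1622]
A−BK = [0.0000 0.3514; 0.0000 2.0000]
AᵀP(A−BK) = [0.0000 0.0000; 0.0000 0.5541]
P' = Q + AᵀP(A−BK) = [5.0000 -2.0000; -2.0000 4.5541]
tr(P') = 9.5541

9.5541


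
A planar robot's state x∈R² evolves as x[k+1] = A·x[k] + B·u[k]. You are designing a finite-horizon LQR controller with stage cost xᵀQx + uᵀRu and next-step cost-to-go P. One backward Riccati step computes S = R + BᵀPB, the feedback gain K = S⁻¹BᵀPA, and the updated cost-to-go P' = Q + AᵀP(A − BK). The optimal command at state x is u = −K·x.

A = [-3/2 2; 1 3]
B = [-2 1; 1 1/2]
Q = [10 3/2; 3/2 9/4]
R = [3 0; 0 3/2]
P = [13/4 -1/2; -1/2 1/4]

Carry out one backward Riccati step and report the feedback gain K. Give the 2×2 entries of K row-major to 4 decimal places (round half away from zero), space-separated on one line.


0.5148 -0.3448 -0.3695 0.6207

BᵀP = [-7.0000 1.2500; 3.0000 -0.3750]
S = R + BᵀPB = [3 0; 0 3/2] + [15.2500 -6.3750; -6.3750 2.8125] = [18.2500 -6.3750; -6.3750 4.3125]
BᵀPA = [11.7500 -10.2500; -4.8750 4.8750]
K = S⁻¹·BᵀPA = [0.5148 -0.3448; -0.3695 0.6207]
A−BK = [-0.1010 0.6897; 0.6700 3.0345]
AᵀP(A−BK) = [1.2127 -0.6724; -0.6724 2.6897]
P' = Q + AᵀP(A−BK) = [11.2127 0.8276; 0.8276 4.9397]
tr(P') = 16.1524


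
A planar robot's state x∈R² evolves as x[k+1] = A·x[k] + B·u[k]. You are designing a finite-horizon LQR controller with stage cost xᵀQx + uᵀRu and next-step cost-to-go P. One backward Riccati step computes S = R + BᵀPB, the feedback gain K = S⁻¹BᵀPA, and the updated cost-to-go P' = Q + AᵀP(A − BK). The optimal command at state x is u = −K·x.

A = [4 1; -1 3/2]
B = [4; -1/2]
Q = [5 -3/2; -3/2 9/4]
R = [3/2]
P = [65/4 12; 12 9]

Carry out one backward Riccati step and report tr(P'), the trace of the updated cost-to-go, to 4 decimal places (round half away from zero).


9.4392

BᵀP = [59.0000 43.5000]
S = R + BᵀPB = [3/2] + [214.2500] = [215.7500]
BᵀPA = [192.5000 124.2500]
K = S⁻¹·BᵀPA = [0.8922 0.5759]
A−BK = [0.4311 -1.3036; -0.5539 1.7879]
AᵀP(A−BK) = [1.2445 0.6396; 0.6396 0.9447]
P' = Q + AᵀP(A−BK) = [6.2445 -0.8604; -0.8604 3.1947]
tr(P') = 9.4392


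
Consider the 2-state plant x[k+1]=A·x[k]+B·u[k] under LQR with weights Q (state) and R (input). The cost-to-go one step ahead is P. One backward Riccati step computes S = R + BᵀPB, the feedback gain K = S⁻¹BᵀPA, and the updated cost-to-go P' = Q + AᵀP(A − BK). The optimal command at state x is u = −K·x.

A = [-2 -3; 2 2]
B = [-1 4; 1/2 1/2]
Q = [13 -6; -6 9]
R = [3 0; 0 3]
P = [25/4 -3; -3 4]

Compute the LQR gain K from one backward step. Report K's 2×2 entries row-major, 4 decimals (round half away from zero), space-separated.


1.0731 1.1795 -0.3958 -0.6183

BᵀP = [-7.7500 5.0000; 23.5000 -10.0000]
S = R + BᵀPB = [3 0; 0 3] + [10.2500 -28.5000; -28.5000 89.0000] = [13.2500 -28.5000; -28.5000 92.0000]
BᵀPA = [25.5000 33.2500; -67.0000 -90.5000]
K = S⁻¹·BᵀPA = [1.0731 1.1795; -0.3958 -0.6183]
A−BK = [0.6564 0.6527; 1.6613 1.7194]
AᵀP(A−BK) = [11.1149 11.9963; 11.9963 13.0750]
P' = Q + AᵀP(A−BK) = [24.1149 5.9963; 5.9963 22.0750]
tr(P') = 46.1899


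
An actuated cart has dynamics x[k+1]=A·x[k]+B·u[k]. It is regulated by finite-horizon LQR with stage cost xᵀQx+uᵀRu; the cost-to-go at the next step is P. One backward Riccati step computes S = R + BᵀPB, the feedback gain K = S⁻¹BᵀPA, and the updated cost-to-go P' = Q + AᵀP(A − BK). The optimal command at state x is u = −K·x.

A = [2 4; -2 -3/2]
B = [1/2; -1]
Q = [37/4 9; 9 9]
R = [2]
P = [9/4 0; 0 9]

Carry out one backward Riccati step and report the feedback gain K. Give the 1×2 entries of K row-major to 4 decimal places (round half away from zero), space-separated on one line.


1.7514 1.5568

BᵀP = [1.1250 -9.0000]
S = R + BᵀPB = [2] + [9.5625] = [11.5625]
BᵀPA = [20.2500 18.0000]
K = S⁻¹·BᵀPA = [1.7514 1.5568]
A−BK = [1.1243 3.2216; -0.2486 0.0568]
AᵀP(A−BK) = [9.5351 13.4757; 13.4757 28.2284]
P' = Q + AᵀP(A−BK) = [18.7851 22.4757; 22.4757 37.2284]
tr(P') = 56.0135


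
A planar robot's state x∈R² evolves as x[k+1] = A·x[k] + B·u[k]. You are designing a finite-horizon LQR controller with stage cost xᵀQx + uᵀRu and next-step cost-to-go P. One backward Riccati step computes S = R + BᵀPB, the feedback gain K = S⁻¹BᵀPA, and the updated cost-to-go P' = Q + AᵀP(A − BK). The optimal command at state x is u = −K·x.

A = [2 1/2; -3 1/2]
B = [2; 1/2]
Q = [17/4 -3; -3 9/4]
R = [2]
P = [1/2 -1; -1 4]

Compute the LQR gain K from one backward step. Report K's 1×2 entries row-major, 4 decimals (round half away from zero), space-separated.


0.3333 0.0833

BᵀP = [0.5000 0.0000]
S = R + BᵀPB = [2] + [1.0000] = [3.0000]
BᵀPA = [1.0000 0.2500]
K = S⁻¹·BᵀPA = [0.3333 0.0833]
A−BK = [1.3333 0.3333; -3.1667 0.4583]
AᵀP(A−BK) = [49.6667 -5.0833; -5.0833 0.6042]
P' = Q + AᵀP(A−BK) = [53.9167 -8.0833; -8.0833 2.8542]
tr(P') = 56.7708


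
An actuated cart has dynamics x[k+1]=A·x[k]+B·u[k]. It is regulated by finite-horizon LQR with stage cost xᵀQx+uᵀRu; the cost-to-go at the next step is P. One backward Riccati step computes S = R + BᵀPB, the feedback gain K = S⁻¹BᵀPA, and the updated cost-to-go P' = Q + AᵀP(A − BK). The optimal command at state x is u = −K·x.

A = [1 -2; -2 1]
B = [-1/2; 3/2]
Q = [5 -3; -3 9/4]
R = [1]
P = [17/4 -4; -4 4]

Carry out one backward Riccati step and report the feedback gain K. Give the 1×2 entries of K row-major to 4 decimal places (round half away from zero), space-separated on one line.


-1.4139 1.4212

BᵀP = [-8.1250 8.0000]
S = R + BᵀPB = [1] + [16.0625] = [17.0625]
BᵀPA = [-24.1250 24.2500]
K = S⁻¹·BᵀPA = [-1.4139 1.4212]
A−BK = [0.2930 -1.2894; 0.1209 -1.1319]
AᵀP(A−BK) = [2.1392 -2.2125; -2.2125 2.5348]
P' = Q + AᵀP(A−BK) = [7.1392 -5.2125; -5.2125 4.7848]
tr(P') = 11.9240


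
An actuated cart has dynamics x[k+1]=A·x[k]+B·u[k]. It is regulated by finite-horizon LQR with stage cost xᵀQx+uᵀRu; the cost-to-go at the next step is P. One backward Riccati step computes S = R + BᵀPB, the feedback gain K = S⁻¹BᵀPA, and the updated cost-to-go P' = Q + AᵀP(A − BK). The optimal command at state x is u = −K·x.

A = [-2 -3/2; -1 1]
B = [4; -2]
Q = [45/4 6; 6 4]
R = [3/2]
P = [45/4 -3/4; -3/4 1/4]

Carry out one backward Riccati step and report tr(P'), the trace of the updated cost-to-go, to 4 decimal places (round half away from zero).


BᵀP = [46.5000 -3.5000]
S = R + BᵀPB = [3/2] + [193.0000] = [194.5000]
BᵀPA = [-89.5000 -73.2500]
K = S⁻¹·BᵀPA = [-0.4602 -0.3766]
A−BK = [-0.1594 0.0064; -1.9203 0.2468]
AᵀP(A−BK) = [1.0662 0.1687; 0.1687 0.2261]
P' = Q + AᵀP(A−BK) = [12.3162 6.1687; 6.1687 4.2261]
tr(P') = 16.5423

16.5423


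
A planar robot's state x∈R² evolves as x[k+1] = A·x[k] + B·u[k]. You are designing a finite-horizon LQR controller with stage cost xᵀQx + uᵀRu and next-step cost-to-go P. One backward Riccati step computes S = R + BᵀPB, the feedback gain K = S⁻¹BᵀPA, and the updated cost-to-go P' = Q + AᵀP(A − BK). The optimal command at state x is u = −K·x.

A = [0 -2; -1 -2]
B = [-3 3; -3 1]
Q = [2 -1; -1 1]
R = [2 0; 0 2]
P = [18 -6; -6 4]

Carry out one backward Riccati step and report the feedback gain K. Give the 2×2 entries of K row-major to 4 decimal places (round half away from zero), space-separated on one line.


BᵀP = [-36.0000 6.0000; 48.0000 -14.0000]
S = R + BᵀPB = [2 0; 0 2] + [90.0000 -102.0000; -102.0000 130.0000] = [92.0000 -102.0000; -102.0000 132.0000]
BᵀPA = [-6.0000 60.0000; 14.0000 -68.0000]
K = S⁻¹·BᵀPA = [0.3655 0.5655; 0.3885 -0.0782]
A−BK = [-0.0690 -0.0690; -0.2920 -0.2253]
AᵀP(A−BK) = [0.7540 0.4874; 0.4874 0.7540]
P' = Q + AᵀP(A−BK) = [2.7540 -0.5126; -0.5126 1.7540]
tr(P') = 4.5080

0.3655 0.5655 0.3885 -0.0782


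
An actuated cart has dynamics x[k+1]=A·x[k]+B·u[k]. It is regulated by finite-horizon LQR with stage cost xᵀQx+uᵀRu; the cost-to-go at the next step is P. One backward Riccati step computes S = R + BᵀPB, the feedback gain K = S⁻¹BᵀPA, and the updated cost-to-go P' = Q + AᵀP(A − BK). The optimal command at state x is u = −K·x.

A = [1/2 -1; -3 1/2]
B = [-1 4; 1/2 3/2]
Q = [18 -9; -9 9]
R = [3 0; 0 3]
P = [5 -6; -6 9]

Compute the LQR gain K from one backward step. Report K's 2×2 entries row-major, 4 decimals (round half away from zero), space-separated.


BᵀP = [-8.0000 10.5000; 11.0000 -10.5000]
S = R + BᵀPB = [3 0; 0 3] + [13.2500 -16.2500; -16.2500 28.2500] = [16.2500 -16.2500; -16.2500 31.2500]
BᵀPA = [-35.5000 13.2500; 37.0000 -16.2500]
K = S⁻¹·BᵀPA = [-2.0846 0.6154; 0.1000 -0.2000]
A−BK = [-1.9846 0.4154; -2.1077 0.4923]
AᵀP(A−BK) = [22.5462 -6.2538; -6.2538 1.8462]
P' = Q + AᵀP(A−BK) = [40.5462 -15.2538; -15.2538 10.8462]
tr(P') = 51.3923

-2.0846 0.6154 0.1000 -0.2000


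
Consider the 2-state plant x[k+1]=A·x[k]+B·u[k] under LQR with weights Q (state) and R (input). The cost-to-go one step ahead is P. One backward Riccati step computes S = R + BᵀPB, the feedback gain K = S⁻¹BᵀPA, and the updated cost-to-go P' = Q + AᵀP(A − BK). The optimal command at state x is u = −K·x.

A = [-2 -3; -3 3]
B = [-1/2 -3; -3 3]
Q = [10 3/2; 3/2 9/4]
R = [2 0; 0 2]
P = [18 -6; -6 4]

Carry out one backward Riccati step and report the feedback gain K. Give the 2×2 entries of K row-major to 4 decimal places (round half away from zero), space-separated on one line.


BᵀP = [9.0000 -9.0000; -72.0000 30.0000]
S = R + BᵀPB = [2 0; 0 2] + [22.5000 -54.0000; -54.0000 306.0000] = [24.5000 -54.0000; -54.0000 308.0000]
BᵀPA = [9.0000 -54.0000; 54.0000 306.0000]
K = S⁻¹·BᵀPA = [1.2285 -0.0233; 0.3907 0.9894]
A−BK = [-0.2136 -0.0434; -0.4866 -0.0382]
AᵀP(A−BK) = [3.8449 0.7814; 0.7814 1.9788]
P' = Q + AᵀP(A−BK) = [13.8449 2.2814; 2.2814 4.2288]
tr(P') = 18.0738

1.2285 -0.0233 0.3907 0.9894


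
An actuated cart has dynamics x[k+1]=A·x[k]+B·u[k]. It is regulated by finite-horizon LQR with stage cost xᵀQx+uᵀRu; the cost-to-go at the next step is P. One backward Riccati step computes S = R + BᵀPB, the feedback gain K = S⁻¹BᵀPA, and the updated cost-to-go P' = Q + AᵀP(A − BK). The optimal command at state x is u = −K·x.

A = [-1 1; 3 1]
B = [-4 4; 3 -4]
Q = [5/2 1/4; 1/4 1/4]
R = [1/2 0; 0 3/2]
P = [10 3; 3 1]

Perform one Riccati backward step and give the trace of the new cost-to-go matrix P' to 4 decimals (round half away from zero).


BᵀP = [-31.0000 -9.0000; 28.0000 8.0000]
S = R + BᵀPB = [1/2 0; 0 3/2] + [97.0000 -88.0000; -88.0000 80.0000] = [97.5000 -88.0000; -88.0000 81.5000]
BᵀPA = [4.0000 -40.0000; -4.0000 36.0000]
K = S⁻¹·BᵀPA = [-0.1286 -0.4549; -0.1879 -0.0494]
A−BK = [-0.7627 -0.6218; 2.6341 2.1669]
AᵀP(A−BK) = [0.7627 0.6218; 0.6218 0.5847]
P' = Q + AᵀP(A−BK) = [3.2627 0.8718; 0.8718 0.8347]
tr(P') = 4.0973

4.0973


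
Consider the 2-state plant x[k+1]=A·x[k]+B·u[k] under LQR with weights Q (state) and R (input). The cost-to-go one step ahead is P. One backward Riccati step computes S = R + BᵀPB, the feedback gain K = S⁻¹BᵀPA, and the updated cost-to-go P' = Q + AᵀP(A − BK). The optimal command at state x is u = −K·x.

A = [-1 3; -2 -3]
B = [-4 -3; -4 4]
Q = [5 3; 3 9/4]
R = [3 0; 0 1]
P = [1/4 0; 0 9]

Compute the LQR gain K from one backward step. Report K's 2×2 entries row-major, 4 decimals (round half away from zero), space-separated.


0.2987 -0.0357 -0.1979 -0.7829

BᵀP = [-1.0000 -36.0000; -0.7500 36.0000]
S = R + BᵀPB = [3 0; 0 1] + [148.0000 -141.0000; -141.0000 146.2500] = [151.0000 -141.0000; -141.0000 147.2500]
BᵀPA = [73.0000 105.0000; -71.2500 -110.2500]
K = S⁻¹·BᵀPA = [0.2987 -0.0357; -0.1979 -0.7829]
A−BK = [-0.3989 0.5086; -0.0138 -0.0112]
AᵀP(A−BK) = [0.3483 0.0736; 0.0736 0.6825]
P' = Q + AᵀP(A−BK) = [5.3483 3.0736; 3.0736 2.9325]
tr(P') = 8.2808


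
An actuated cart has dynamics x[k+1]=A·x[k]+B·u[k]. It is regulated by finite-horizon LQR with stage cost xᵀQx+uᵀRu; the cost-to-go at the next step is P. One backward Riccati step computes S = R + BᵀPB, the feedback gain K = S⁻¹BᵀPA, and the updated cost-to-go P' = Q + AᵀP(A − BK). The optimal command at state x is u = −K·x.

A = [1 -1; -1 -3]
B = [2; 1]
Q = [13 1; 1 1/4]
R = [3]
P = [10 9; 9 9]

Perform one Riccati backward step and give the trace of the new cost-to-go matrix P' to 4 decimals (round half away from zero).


BᵀP = [29.0000 27.0000]
S = R + BᵀPB = [3] + [85.0000] = [88.0000]
BᵀPA = [2.0000 -110.0000]
K = S⁻¹·BᵀPA = [0.0227 -1.2500]
A−BK = [0.9545 1.5000; -1.0227 -1.7500]
AᵀP(A−BK) = [0.9545 1.5000; 1.5000 7.5000]
P' = Q + AᵀP(A−BK) = [13.9545 2.5000; 2.5000 7.7500]
tr(P') = 21.7045

21.7045


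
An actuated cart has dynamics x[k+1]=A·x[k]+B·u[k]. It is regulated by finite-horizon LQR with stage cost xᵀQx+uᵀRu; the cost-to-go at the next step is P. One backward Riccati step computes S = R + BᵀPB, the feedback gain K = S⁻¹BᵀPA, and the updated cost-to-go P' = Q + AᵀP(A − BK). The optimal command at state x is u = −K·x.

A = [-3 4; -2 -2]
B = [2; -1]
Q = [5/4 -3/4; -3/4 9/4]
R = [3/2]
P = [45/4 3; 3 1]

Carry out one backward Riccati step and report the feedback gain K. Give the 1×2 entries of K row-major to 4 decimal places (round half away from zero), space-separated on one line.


BᵀP = [19.5000 5.0000]
S = R + BᵀPB = [3/2] + [34.0000] = [35.5000]
BᵀPA = [-68.5000 68.0000]
K = S⁻¹·BᵀPA = [-1.9296 1.9155]
A−BK = [0.8592 0.1690; -3.9296 -0.0845]
AᵀP(A−BK) = [9.0739 -5.7887; -5.7887 5.7465]
P' = Q + AᵀP(A−BK) = [10.3239 -6.5387; -6.5387 7.9965]
tr(P') = 18.3204

-1.9296 1.9155


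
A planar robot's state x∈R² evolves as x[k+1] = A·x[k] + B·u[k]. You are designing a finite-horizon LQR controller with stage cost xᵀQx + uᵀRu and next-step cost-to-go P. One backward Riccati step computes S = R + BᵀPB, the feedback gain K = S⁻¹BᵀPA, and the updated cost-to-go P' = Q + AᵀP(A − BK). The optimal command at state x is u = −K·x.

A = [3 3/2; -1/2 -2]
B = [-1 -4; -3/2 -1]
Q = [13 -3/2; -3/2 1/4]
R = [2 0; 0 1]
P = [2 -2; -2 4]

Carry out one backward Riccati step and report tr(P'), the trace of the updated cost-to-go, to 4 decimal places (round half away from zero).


BᵀP = [1.0000 -4.0000; -6.0000 4.0000]
S = R + BᵀPB = [2 0; 0 1] + [5.0000 0.0000; 0.0000 20.0000] = [7.0000 0.0000; 0.0000 21.0000]
BᵀPA = [5.0000 9.5000; -20.0000 -17.0000]
K = S⁻¹·BᵀPA = [0.7143 1.3571; -0.9524 -0.8095]
A−BK = [-0.0952 -0.3810; -0.3810 -0.7738]
AᵀP(A−BK) = [2.3810 3.5238; 3.5238 5.8452]
P' = Q + AᵀP(A−BK) = [15.3810 2.0238; 2.0238 6.0952]
tr(P') = 21.4762

21.4762


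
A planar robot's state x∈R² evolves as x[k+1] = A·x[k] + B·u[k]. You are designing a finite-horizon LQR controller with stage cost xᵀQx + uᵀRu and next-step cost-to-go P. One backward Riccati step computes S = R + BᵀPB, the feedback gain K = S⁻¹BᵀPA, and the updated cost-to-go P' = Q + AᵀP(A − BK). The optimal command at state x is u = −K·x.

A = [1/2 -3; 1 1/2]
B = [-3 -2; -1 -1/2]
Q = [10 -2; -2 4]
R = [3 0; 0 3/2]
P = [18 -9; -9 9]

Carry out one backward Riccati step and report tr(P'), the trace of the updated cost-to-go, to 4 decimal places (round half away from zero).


31.2454

BᵀP = [-45.0000 18.0000; -31.5000 13.5000]
S = R + BᵀPB = [3 0; 0 3/2] + [117.0000 81.0000; 81.0000 56.2500] = [120.0000 81.0000; 81.0000 57.7500]
BᵀPA = [-4.5000 144.0000; -2.2500 101.2500]
K = S⁻¹·BᵀPA = [-0.2104 0.3110; 0.2561 1.3171]
A−BK = [0.3811 0.5671; 0.9177 1.4695]
AᵀP(A−BK) = [4.1296 6.6128; 6.6128 13.1159]
P' = Q + AᵀP(A−BK) = [14.1296 4.6128; 4.6128 17.1159]
tr(P') = 31.2454
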